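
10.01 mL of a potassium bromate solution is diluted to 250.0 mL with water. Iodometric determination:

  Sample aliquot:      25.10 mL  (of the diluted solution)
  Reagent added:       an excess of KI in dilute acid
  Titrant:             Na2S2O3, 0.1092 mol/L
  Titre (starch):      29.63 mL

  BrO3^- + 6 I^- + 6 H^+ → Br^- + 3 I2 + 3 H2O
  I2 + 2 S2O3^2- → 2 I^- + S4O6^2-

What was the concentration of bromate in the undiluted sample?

0.5366 mol/L

n(S2O3^2-) = 0.02963 × 0.1092 = 3.236 × 10^-3 mol
n(I2) = n(S2O3^2-)/2 = 1.618 × 10^-3 mol
From the 1:3 ratio, n(BrO3^-) in the aliquot = 1/3 × 1.618 × 10^-3 = 5.393 × 10^-4 mol
[BrO3^-]_dilute = 5.393 × 10^-4 / 0.02510 = 0.02148 mol/L
[BrO3^-]_original = 0.02148 × 250.0/10.01 = 0.5366 mol/L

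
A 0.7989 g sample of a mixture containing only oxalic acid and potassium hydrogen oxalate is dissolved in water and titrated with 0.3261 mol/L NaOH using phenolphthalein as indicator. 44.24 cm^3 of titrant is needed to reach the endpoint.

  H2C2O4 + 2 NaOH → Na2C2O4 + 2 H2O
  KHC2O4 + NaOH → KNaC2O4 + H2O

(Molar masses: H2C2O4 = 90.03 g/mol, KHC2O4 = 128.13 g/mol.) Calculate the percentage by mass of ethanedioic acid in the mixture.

71.15 %

n(NaOH) = 0.04424 × 0.3261 = 0.01443 mol
Let x = n(H2C2O4), y = n(KHC2O4).
Titrant: 2x + 1y = 0.01443;  mass: 90.03x + 128.13y = 0.7989
Solving, x = 6.314 × 10^-3 mol, y = 1.799 × 10^-3 mol
mass of H2C2O4 = 6.314 × 10^-3 × 90.03 = 0.5685 g
% H2C2O4 = 0.5685 / 0.7989 × 100 = 71.15 %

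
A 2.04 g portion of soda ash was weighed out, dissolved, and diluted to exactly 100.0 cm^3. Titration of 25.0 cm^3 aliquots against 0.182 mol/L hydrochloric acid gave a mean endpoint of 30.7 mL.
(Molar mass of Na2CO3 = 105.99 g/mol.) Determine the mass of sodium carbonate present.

1.18 g

Na2CO3 + 2 HCl → 2 NaCl + H2O + CO2
n(HCl) per titration = 0.0307 × 0.182 = 5.59 × 10^-3 mol
From the 1:2 ratio, n(Na2CO3) in each aliquot = 1/2 × 5.59 × 10^-3 = 2.79 × 10^-3 mol
n(Na2CO3) in the whole flask = 2.79 × 10^-3 × 100.0/25.0 = 0.0112 mol
mass of Na2CO3 = 0.0112 × 105.99 = 1.18 g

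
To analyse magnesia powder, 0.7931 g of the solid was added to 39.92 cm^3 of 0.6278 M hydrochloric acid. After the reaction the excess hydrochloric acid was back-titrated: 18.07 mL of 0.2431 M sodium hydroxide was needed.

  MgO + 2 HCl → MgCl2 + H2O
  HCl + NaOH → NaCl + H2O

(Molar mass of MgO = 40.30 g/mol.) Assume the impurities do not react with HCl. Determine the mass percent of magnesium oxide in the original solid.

n(HCl) added = 0.03992 × 0.6278 = 0.02506 mol
n(NaOH) used in back-titration = 0.01807 × 0.2431 = 4.393 × 10^-3 mol
n(HCl) left over = 4.393 × 10^-3 mol (1:1 ratio)
n(HCl) consumed by analyte = 0.02506 − 4.393 × 10^-3 = 0.02067 mol
From the 1:2 ratio, n(MgO) = 1/2 × 0.02067 = 0.01033 mol
mass of MgO = 0.01033 × 40.30 = 0.4165 g
% MgO = 0.4165 / 0.7931 × 100 = 52.51 %

52.51 %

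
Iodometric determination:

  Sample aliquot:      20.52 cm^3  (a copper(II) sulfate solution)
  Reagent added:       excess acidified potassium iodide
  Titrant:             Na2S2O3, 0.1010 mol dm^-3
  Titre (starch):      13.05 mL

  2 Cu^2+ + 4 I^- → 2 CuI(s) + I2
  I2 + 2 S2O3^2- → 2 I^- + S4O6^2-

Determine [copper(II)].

n(S2O3^2-) = 0.01305 × 0.1010 = 1.318 × 10^-3 mol
n(I2) = n(S2O3^2-)/2 = 6.590 × 10^-4 mol
From the 2:1 ratio, n(Cu2+) in the aliquot = 2/1 × 6.590 × 10^-4 = 1.318 × 10^-3 mol
[Cu2+] = 1.318 × 10^-3 / 0.02052 = 0.06423 mol/L

0.06423 mol/L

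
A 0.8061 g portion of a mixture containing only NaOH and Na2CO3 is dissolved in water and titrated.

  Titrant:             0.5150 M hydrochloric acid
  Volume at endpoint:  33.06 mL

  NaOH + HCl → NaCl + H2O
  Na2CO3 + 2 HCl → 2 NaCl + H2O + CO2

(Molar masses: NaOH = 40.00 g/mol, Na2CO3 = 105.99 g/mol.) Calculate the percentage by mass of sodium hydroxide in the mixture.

n(HCl) = 0.03306 × 0.5150 = 0.01703 mol
Let x = n(NaOH), y = n(Na2CO3).
Titrant: 1x + 2y = 0.01703;  mass: 40.00x + 105.99y = 0.8061
Solving, x = 7.402 × 10^-3 mol, y = 4.812 × 10^-3 mol
mass of NaOH = 7.402 × 10^-3 × 40.00 = 0.2961 g
% NaOH = 0.2961 / 0.8061 × 100 = 36.73 %

36.73 %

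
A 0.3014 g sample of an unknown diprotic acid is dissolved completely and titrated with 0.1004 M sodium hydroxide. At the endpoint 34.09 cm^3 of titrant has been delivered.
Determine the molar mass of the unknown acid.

n(NaOH) = 0.03409 L × 0.1004 mol/L = 3.423 × 10^-3 mol
From the 1:2 ratio, n(H2A) = 1/2 × 3.423 × 10^-3 = 1.711 × 10^-3 mol
M = m / n = 0.3014 g / 1.711 × 10^-3 mol = 176.1 g/mol

176.1 g/mol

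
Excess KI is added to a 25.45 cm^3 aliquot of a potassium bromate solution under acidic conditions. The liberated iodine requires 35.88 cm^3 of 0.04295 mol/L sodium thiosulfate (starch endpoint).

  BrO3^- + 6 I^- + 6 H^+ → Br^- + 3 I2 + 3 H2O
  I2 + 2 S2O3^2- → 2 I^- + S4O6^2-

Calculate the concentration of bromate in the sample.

0.01009 mol/L

n(S2O3^2-) = 0.03588 × 0.04295 = 1.541 × 10^-3 mol
n(I2) = n(S2O3^2-)/2 = 7.705 × 10^-4 mol
From the 1:3 ratio, n(BrO3^-) in the aliquot = 1/3 × 7.705 × 10^-4 = 2.568 × 10^-4 mol
[BrO3^-] = 2.568 × 10^-4 / 0.02545 = 0.01009 mol/L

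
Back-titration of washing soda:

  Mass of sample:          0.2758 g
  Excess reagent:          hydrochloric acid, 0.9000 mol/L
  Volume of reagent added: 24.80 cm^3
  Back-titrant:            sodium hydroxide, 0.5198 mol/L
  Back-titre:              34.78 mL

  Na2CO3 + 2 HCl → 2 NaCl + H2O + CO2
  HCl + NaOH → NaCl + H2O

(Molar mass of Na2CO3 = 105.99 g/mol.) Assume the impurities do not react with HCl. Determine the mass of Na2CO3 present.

0.2248 g

n(HCl) added = 0.02480 × 0.9000 = 0.02232 mol
n(NaOH) used in back-titration = 0.03478 × 0.5198 = 0.01808 mol
n(HCl) left over = 0.01808 mol (1:1 ratio)
n(HCl) consumed by analyte = 0.02232 − 0.01808 = 4.241 × 10^-3 mol
From the 1:2 ratio, n(Na2CO3) = 1/2 × 4.241 × 10^-3 = 2.121 × 10^-3 mol
mass of Na2CO3 = 2.121 × 10^-3 × 105.99 = 0.2248 g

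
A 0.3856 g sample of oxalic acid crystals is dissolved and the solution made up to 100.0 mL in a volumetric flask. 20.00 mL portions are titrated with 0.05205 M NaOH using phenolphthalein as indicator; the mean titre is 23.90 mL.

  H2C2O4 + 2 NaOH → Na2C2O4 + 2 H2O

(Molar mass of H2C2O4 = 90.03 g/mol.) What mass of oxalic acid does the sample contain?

n(NaOH) per titration = 0.02390 × 0.05205 = 1.244 × 10^-3 mol
From the 1:2 ratio, n(H2C2O4) in each aliquot = 1/2 × 1.244 × 10^-3 = 6.220 × 10^-4 mol
n(H2C2O4) in the whole flask = 6.220 × 10^-4 × 100.0/20.00 = 3.110 × 10^-3 mol
mass of H2C2O4 = 3.110 × 10^-3 × 90.03 = 0.2800 g

0.2800 g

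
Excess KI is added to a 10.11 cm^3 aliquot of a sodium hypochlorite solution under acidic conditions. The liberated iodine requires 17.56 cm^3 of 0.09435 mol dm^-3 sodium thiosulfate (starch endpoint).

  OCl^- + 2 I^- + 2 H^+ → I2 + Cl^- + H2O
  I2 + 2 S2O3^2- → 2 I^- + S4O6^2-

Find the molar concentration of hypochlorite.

0.08194 mol/L

n(S2O3^2-) = 0.01756 × 0.09435 = 1.657 × 10^-3 mol
n(I2) = n(S2O3^2-)/2 = 8.284 × 10^-4 mol
n(OCl^-) in the aliquot = 8.284 × 10^-4 mol (1:1 ratio)
[OCl^-] = 8.284 × 10^-4 / 0.01011 = 0.08194 mol/L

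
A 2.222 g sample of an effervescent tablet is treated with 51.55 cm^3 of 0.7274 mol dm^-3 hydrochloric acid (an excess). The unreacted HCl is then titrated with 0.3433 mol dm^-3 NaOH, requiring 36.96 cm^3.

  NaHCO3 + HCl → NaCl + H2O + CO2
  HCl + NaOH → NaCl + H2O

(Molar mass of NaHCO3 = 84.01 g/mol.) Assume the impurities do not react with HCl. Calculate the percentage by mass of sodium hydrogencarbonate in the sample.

93.80 %

n(HCl) added = 0.05155 × 0.7274 = 0.03750 mol
n(NaOH) used in back-titration = 0.03696 × 0.3433 = 0.01269 mol
n(HCl) left over = 0.01269 mol (1:1 ratio)
n(HCl) consumed by analyte = 0.03750 − 0.01269 = 0.02481 mol
n(NaHCO3) = 0.02481 mol (1:1 ratio)
mass of NaHCO3 = 0.02481 × 84.01 = 2.084 g
% NaHCO3 = 2.084 / 2.222 × 100 = 93.80 %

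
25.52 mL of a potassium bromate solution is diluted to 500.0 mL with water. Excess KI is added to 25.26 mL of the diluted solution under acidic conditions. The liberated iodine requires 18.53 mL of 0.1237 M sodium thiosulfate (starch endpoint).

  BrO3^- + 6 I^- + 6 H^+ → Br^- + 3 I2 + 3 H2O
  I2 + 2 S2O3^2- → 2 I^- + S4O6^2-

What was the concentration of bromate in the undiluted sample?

0.2963 M

n(S2O3^2-) = 0.01853 × 0.1237 = 2.292 × 10^-3 mol
n(I2) = n(S2O3^2-)/2 = 1.146 × 10^-3 mol
From the 1:3 ratio, n(BrO3^-) in the aliquot = 1/3 × 1.146 × 10^-3 = 3.820 × 10^-4 mol
[BrO3^-]_dilute = 3.820 × 10^-4 / 0.02526 = 0.01512 mol/L
[BrO3^-]_original = 0.01512 × 500.0/25.52 = 0.2963 mol/L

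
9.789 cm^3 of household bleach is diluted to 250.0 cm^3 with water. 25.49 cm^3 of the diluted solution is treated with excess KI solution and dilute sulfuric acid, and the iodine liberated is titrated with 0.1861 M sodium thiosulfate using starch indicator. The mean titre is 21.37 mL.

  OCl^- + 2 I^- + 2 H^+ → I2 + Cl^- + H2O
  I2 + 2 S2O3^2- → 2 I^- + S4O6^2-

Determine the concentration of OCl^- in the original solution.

n(S2O3^2-) = 0.02137 × 0.1861 = 3.977 × 10^-3 mol
n(I2) = n(S2O3^2-)/2 = 1.988 × 10^-3 mol
n(OCl^-) in the aliquot = 1.988 × 10^-3 mol (1:1 ratio)
[OCl^-]_dilute = 1.988 × 10^-3 / 0.02549 = 0.07801 mol/L
[OCl^-]_original = 0.07801 × 250.0/9.789 = 1.992 mol/L

1.992 M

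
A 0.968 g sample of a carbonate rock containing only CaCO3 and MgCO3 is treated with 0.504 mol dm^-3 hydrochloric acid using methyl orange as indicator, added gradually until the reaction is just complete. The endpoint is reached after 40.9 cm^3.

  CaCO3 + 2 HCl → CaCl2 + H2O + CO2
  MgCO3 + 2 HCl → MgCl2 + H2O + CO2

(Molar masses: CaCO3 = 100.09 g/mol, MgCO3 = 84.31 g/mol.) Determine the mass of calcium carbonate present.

n(HCl) = 0.0409 × 0.504 = 0.0206 mol
Let x = n(CaCO3), y = n(MgCO3).
Titrant: 2x + 2y = 0.0206;  mass: 100.09x + 84.31y = 0.968
Solving, x = 6.28 × 10^-3 mol, y = 4.03 × 10^-3 mol
mass of CaCO3 = 6.28 × 10^-3 × 100.09 = 0.628 g

0.628 g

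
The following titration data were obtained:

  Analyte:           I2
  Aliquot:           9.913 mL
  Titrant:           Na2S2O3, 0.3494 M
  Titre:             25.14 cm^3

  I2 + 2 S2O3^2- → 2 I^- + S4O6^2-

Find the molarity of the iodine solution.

0.4431 M

n(Na2S2O3) = 0.02514 L × 0.3494 mol/L = 8.784 × 10^-3 mol
From the 1:2 mole ratio, n(I2) = 1/2 × 8.784 × 10^-3 = 4.392 × 10^-3 mol
[I2] = 4.392 × 10^-3 mol / 0.009913 L = 0.4431 mol/L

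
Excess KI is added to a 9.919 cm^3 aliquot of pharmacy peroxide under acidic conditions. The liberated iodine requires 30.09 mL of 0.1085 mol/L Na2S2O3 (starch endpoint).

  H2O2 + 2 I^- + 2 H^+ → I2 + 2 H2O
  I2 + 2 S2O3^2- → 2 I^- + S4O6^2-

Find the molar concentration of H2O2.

0.1646 mol/L

n(S2O3^2-) = 0.03009 × 0.1085 = 3.265 × 10^-3 mol
n(I2) = n(S2O3^2-)/2 = 1.632 × 10^-3 mol
n(H2O2) in the aliquot = 1.632 × 10^-3 mol (1:1 ratio)
[H2O2] = 1.632 × 10^-3 / 0.009919 = 0.1646 mol/L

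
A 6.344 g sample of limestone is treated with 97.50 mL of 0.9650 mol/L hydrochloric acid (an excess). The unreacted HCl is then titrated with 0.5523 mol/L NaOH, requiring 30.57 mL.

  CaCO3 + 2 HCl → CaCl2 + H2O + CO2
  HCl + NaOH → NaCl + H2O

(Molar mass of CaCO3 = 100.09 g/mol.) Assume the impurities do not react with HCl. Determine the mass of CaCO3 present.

3.864 g

n(HCl) added = 0.09750 × 0.9650 = 0.09409 mol
n(NaOH) used in back-titration = 0.03057 × 0.5523 = 0.01688 mol
n(HCl) left over = 0.01688 mol (1:1 ratio)
n(HCl) consumed by analyte = 0.09409 − 0.01688 = 0.07720 mol
From the 1:2 ratio, n(CaCO3) = 1/2 × 0.07720 = 0.03860 mol
mass of CaCO3 = 0.03860 × 100.09 = 3.864 g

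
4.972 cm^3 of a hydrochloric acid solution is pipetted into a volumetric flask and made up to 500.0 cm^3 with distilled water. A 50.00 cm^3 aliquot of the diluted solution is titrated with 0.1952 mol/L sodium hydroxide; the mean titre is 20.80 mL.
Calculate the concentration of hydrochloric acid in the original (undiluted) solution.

8.166 mol/L

HCl + NaOH → NaCl + H2O
n(NaOH) = 0.02080 × 0.1952 = 4.060 × 10^-3 mol
n(HCl) in the aliquot = 4.060 × 10^-3 mol (1:1 ratio)
[HCl]_dilute = 4.060 × 10^-3 / 0.05000 = 0.08120 mol/L
Dilution factor = 500.0 / 4.972 = 100.6
[HCl]_stock = 0.08120 × 100.6 = 8.166 mol/L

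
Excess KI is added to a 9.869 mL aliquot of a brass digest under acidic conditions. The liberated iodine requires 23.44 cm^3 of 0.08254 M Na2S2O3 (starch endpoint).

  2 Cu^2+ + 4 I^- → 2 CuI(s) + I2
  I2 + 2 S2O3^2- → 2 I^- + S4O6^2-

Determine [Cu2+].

n(S2O3^2-) = 0.02344 × 0.08254 = 1.935 × 10^-3 mol
n(I2) = n(S2O3^2-)/2 = 9.674 × 10^-4 mol
From the 2:1 ratio, n(Cu2+) in the aliquot = 2/1 × 9.674 × 10^-4 = 1.935 × 10^-3 mol
[Cu2+] = 1.935 × 10^-3 / 0.009869 = 0.1960 mol/L

0.1960 M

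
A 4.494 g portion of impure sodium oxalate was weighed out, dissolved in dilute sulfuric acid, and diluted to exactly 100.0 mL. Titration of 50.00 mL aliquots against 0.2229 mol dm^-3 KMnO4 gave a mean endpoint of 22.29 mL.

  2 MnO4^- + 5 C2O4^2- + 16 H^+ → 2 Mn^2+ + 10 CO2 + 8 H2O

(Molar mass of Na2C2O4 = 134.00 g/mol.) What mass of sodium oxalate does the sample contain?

n(KMnO4) per titration = 0.02229 × 0.2229 = 4.968 × 10^-3 mol
From the 5:2 ratio, n(Na2C2O4) in each aliquot = 5/2 × 4.968 × 10^-3 = 0.01242 mol
n(Na2C2O4) in the whole flask = 0.01242 × 100.0/50.00 = 0.02484 mol
mass of Na2C2O4 = 0.02484 × 134.00 = 3.329 g

3.329 g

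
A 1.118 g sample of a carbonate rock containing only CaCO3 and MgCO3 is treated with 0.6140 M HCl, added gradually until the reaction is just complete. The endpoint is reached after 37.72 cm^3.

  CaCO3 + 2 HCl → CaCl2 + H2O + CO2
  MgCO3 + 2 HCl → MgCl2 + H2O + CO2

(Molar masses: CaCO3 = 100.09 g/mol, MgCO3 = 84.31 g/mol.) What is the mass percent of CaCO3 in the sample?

n(HCl) = 0.03772 × 0.6140 = 0.02316 mol
Let x = n(CaCO3), y = n(MgCO3).
Titrant: 2x + 2y = 0.02316;  mass: 100.09x + 84.31y = 1.118
Solving, x = 8.979 × 10^-3 mol, y = 2.601 × 10^-3 mol
mass of CaCO3 = 8.979 × 10^-3 × 100.09 = 0.8987 g
% CaCO3 = 0.8987 / 1.118 × 100 = 80.38 %

80.38 %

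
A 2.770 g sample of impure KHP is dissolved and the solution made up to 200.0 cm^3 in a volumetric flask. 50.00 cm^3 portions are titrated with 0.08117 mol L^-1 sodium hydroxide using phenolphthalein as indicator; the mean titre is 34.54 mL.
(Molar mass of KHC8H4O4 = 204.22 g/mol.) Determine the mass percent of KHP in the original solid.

82.68 %

KHC8H4O4 + NaOH → KNaC8H4O4 + H2O
n(NaOH) per titration = 0.03454 × 0.08117 = 2.804 × 10^-3 mol
n(KHC8H4O4) in each aliquot = 2.804 × 10^-3 mol (1:1 ratio)
n(KHC8H4O4) in the whole flask = 2.804 × 10^-3 × 200.0/50.00 = 0.01121 mol
mass of KHC8H4O4 = 0.01121 × 204.22 = 2.290 g
% KHC8H4O4 = 2.290 / 2.770 × 100 = 82.68 %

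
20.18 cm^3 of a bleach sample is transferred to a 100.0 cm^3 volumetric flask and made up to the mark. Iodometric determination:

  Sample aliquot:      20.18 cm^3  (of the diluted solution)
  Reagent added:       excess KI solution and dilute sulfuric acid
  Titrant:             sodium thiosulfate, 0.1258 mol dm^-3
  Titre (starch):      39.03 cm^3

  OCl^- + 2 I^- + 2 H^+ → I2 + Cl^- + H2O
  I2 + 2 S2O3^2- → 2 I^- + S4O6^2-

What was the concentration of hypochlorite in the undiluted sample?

0.6028 mol/L

n(S2O3^2-) = 0.03903 × 0.1258 = 4.910 × 10^-3 mol
n(I2) = n(S2O3^2-)/2 = 2.455 × 10^-3 mol
n(OCl^-) in the aliquot = 2.455 × 10^-3 mol (1:1 ratio)
[OCl^-]_dilute = 2.455 × 10^-3 / 0.02018 = 0.1217 mol/L
[OCl^-]_original = 0.1217 × 100.0/20.18 = 0.6028 mol/L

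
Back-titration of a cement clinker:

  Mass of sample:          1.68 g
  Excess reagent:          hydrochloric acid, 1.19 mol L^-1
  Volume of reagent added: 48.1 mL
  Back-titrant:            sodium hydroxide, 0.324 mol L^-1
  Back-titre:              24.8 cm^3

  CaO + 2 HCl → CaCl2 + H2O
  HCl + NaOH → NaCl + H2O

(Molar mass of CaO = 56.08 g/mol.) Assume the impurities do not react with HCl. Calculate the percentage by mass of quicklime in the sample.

82.1 %

n(HCl) added = 0.0481 × 1.19 = 0.0572 mol
n(NaOH) used in back-titration = 0.0248 × 0.324 = 8.04 × 10^-3 mol
n(HCl) left over = 8.04 × 10^-3 mol (1:1 ratio)
n(HCl) consumed by analyte = 0.0572 − 8.04 × 10^-3 = 0.0492 mol
From the 1:2 ratio, n(CaO) = 1/2 × 0.0492 = 0.0246 mol
mass of CaO = 0.0246 × 56.08 = 1.38 g
% CaO = 1.38 / 1.68 × 100 = 82.1 %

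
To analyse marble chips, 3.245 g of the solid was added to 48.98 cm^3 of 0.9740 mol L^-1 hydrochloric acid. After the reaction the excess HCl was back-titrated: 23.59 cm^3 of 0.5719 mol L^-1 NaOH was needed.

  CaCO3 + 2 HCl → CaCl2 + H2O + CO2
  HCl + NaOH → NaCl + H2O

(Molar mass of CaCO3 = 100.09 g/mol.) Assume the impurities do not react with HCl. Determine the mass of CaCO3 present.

n(HCl) added = 0.04898 × 0.9740 = 0.04771 mol
n(NaOH) used in back-titration = 0.02359 × 0.5719 = 0.01349 mol
n(HCl) left over = 0.01349 mol (1:1 ratio)
n(HCl) consumed by analyte = 0.04771 − 0.01349 = 0.03422 mol
From the 1:2 ratio, n(CaCO3) = 1/2 × 0.03422 = 0.01711 mol
mass of CaCO3 = 0.01711 × 100.09 = 1.712 g

1.712 g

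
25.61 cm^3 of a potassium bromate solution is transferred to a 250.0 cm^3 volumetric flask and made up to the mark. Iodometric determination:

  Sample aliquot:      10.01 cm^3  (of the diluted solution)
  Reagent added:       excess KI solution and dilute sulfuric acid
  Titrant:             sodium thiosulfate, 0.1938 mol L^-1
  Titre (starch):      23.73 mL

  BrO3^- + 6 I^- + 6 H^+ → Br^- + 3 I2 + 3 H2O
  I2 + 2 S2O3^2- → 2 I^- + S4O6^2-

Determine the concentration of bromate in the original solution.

n(S2O3^2-) = 0.02373 × 0.1938 = 4.599 × 10^-3 mol
n(I2) = n(S2O3^2-)/2 = 2.299 × 10^-3 mol
From the 1:3 ratio, n(BrO3^-) in the aliquot = 1/3 × 2.299 × 10^-3 = 7.665 × 10^-4 mol
[BrO3^-]_dilute = 7.665 × 10^-4 / 0.01001 = 0.07657 mol/L
[BrO3^-]_original = 0.07657 × 250.0/25.61 = 0.7475 mol/L

0.7475 mol/L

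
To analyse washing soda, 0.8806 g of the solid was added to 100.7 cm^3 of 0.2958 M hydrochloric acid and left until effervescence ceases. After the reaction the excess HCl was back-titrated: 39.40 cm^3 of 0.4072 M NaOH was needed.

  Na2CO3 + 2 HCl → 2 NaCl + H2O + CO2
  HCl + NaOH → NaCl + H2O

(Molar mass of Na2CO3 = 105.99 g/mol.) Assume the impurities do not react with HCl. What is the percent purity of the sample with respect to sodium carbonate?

n(HCl) added = 0.1007 × 0.2958 = 0.02979 mol
n(NaOH) used in back-titration = 0.03940 × 0.4072 = 0.01604 mol
n(HCl) left over = 0.01604 mol (1:1 ratio)
n(HCl) consumed by analyte = 0.02979 − 0.01604 = 0.01374 mol
From the 1:2 ratio, n(Na2CO3) = 1/2 × 0.01374 = 6.872 × 10^-3 mol
mass of Na2CO3 = 6.872 × 10^-3 × 105.99 = 0.7283 g
% Na2CO3 = 0.7283 / 0.8806 × 100 = 82.71 %

82.71 %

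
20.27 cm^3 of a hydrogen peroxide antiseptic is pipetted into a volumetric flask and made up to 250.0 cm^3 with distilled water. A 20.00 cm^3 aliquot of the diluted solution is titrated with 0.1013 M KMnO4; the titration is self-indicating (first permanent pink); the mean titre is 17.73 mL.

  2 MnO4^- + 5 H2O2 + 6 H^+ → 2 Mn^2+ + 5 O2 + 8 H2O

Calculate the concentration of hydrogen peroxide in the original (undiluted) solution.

n(KMnO4) = 0.01773 × 0.1013 = 1.796 × 10^-3 mol
From the 5:2 ratio, n(H2O2) in the aliquot = 5/2 × 1.796 × 10^-3 = 4.490 × 10^-3 mol
[H2O2]_dilute = 4.490 × 10^-3 / 0.02000 = 0.2245 mol/L
Dilution factor = 250.0 / 20.27 = 12.33
[H2O2]_stock = 0.2245 × 12.33 = 2.769 mol/L

2.769 M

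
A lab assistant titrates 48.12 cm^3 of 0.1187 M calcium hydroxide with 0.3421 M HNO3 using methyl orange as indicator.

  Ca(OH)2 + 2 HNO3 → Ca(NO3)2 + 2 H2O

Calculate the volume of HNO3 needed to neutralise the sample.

n(Ca(OH)2) = 0.04812 L × 0.1187 mol/L = 5.712 × 10^-3 mol
From the 2:1 stoichiometry, n(HNO3) = 2/1 × 5.712 × 10^-3 = 0.01142 mol
V(HNO3) = 0.01142 mol / 0.3421 mol/L = 0.03339 L = 33.39 mL

33.39 mL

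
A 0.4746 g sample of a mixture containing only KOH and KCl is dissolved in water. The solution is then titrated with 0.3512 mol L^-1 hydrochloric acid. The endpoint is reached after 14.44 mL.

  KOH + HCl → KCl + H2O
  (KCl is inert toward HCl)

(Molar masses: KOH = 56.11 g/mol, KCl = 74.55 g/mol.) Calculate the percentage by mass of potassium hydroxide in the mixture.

59.96 %

n(HCl) = 0.01444 × 0.3512 = 5.071 × 10^-3 mol
Let x = n(KOH), y = n(KCl).
Titrant: 1x = 5.071 × 10^-3;  mass: 56.11x + 74.55y = 0.4746
Solving, x = 5.071 × 10^-3 mol, y = 2.549 × 10^-3 mol
mass of KOH = 5.071 × 10^-3 × 56.11 = 0.2846 g
% KOH = 0.2846 / 0.4746 × 100 = 59.96 %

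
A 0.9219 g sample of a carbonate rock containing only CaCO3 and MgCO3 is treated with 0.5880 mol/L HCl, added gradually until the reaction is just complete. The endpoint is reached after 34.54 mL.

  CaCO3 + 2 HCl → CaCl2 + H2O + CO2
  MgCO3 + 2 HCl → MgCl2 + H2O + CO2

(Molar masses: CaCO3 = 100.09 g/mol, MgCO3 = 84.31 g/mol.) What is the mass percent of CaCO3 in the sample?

45.24 %

n(HCl) = 0.03454 × 0.5880 = 0.02031 mol
Let x = n(CaCO3), y = n(MgCO3).
Titrant: 2x + 2y = 0.02031;  mass: 100.09x + 84.31y = 0.9219
Solving, x = 4.167 × 10^-3 mol, y = 5.988 × 10^-3 mol
mass of CaCO3 = 4.167 × 10^-3 × 100.09 = 0.4171 g
% CaCO3 = 0.4171 / 0.9219 × 100 = 45.24 %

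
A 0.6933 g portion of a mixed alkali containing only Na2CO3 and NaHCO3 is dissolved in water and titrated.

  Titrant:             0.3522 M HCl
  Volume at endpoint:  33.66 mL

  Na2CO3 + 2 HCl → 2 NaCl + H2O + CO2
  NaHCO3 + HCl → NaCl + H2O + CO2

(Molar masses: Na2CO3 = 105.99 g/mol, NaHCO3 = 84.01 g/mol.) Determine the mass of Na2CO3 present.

n(HCl) = 0.03366 × 0.3522 = 0.01186 mol
Let x = n(Na2CO3), y = n(NaHCO3).
Titrant: 2x + 1y = 0.01186;  mass: 105.99x + 84.01y = 0.6933
Solving, x = 4.879 × 10^-3 mol, y = 2.097 × 10^-3 mol
mass of Na2CO3 = 4.879 × 10^-3 × 105.99 = 0.5171 g

0.5171 g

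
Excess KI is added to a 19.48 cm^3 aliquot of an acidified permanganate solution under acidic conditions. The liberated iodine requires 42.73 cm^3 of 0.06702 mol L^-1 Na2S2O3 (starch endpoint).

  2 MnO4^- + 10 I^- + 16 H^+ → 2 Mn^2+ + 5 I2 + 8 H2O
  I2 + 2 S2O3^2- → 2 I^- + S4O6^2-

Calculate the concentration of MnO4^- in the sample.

0.02940 mol/L

n(S2O3^2-) = 0.04273 × 0.06702 = 2.864 × 10^-3 mol
n(I2) = n(S2O3^2-)/2 = 1.432 × 10^-3 mol
From the 2:5 ratio, n(MnO4^-) in the aliquot = 2/5 × 1.432 × 10^-3 = 5.728 × 10^-4 mol
[MnO4^-] = 5.728 × 10^-4 / 0.01948 = 0.02940 mol/L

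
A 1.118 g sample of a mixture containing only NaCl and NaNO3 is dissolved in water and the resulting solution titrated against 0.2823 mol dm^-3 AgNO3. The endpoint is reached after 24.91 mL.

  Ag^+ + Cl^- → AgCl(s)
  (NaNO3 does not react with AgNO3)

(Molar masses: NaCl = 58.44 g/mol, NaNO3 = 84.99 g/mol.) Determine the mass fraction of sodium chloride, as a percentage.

n(AgNO3) = 0.02491 × 0.2823 = 7.032 × 10^-3 mol
Let x = n(NaCl), y = n(NaNO3).
Titrant: 1x = 7.032 × 10^-3;  mass: 58.44x + 84.99y = 1.118
Solving, x = 7.032 × 10^-3 mol, y = 8.319 × 10^-3 mol
mass of NaCl = 7.032 × 10^-3 × 58.44 = 0.4110 g
% NaCl = 0.4110 / 1.118 × 100 = 36.76 %

36.76 %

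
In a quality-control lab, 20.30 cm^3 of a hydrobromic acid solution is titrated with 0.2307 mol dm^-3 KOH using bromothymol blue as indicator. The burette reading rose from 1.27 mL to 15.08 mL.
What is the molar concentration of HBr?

0.1569 mol/L

HBr + KOH → KBr + H2O
n(KOH) = 0.01381 L × 0.2307 mol/L = 3.186 × 10^-3 mol
n(HBr) = 3.186 × 10^-3 mol (1:1 mole ratio)
[HBr] = 3.186 × 10^-3 mol / 0.02030 L = 0.1569 mol/L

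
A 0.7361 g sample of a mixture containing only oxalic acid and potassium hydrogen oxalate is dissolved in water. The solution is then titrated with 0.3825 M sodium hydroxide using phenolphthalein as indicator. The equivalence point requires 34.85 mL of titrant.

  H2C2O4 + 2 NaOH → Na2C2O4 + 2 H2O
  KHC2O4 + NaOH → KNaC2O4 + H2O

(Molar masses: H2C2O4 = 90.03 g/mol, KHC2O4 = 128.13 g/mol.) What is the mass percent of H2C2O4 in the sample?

n(NaOH) = 0.03485 × 0.3825 = 0.01333 mol
Let x = n(H2C2O4), y = n(KHC2O4).
Titrant: 2x + 1y = 0.01333;  mass: 90.03x + 128.13y = 0.7361
Solving, x = 5.847 × 10^-3 mol, y = 1.637 × 10^-3 mol
mass of H2C2O4 = 5.847 × 10^-3 × 90.03 = 0.5264 g
% H2C2O4 = 0.5264 / 0.7361 × 100 = 71.51 %

71.51 %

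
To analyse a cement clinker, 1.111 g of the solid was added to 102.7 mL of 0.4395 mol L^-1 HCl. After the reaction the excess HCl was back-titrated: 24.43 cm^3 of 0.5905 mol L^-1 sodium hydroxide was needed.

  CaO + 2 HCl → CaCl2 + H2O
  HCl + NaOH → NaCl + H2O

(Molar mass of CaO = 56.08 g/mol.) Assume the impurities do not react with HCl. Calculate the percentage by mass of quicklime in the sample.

77.51 %

n(HCl) added = 0.1027 × 0.4395 = 0.04514 mol
n(NaOH) used in back-titration = 0.02443 × 0.5905 = 0.01443 mol
n(HCl) left over = 0.01443 mol (1:1 ratio)
n(HCl) consumed by analyte = 0.04514 − 0.01443 = 0.03071 mol
From the 1:2 ratio, n(CaO) = 1/2 × 0.03071 = 0.01536 mol
mass of CaO = 0.01536 × 56.08 = 0.8611 g
% CaO = 0.8611 / 1.111 × 100 = 77.51 %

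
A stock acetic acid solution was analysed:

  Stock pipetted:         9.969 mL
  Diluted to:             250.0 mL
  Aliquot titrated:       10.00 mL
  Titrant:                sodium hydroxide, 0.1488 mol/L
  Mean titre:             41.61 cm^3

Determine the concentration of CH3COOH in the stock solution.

15.53 mol/L

CH3COOH + NaOH → CH3COONa + H2O
n(NaOH) = 0.04161 × 0.1488 = 6.192 × 10^-3 mol
n(CH3COOH) in the aliquot = 6.192 × 10^-3 mol (1:1 ratio)
[CH3COOH]_dilute = 6.192 × 10^-3 / 0.01000 = 0.6192 mol/L
Dilution factor = 250.0 / 9.969 = 25.08
[CH3COOH]_stock = 0.6192 × 25.08 = 15.53 mol/L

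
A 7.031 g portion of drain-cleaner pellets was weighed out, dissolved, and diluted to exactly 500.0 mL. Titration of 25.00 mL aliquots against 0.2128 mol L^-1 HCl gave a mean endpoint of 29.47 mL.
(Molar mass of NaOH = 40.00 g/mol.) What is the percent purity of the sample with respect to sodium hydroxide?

NaOH + HCl → NaCl + H2O
n(HCl) per titration = 0.02947 × 0.2128 = 6.271 × 10^-3 mol
n(NaOH) in each aliquot = 6.271 × 10^-3 mol (1:1 ratio)
n(NaOH) in the whole flask = 6.271 × 10^-3 × 500.0/25.00 = 0.1254 mol
mass of NaOH = 0.1254 × 40.00 = 5.017 g
% NaOH = 5.017 / 7.031 × 100 = 71.36 %

71.36 %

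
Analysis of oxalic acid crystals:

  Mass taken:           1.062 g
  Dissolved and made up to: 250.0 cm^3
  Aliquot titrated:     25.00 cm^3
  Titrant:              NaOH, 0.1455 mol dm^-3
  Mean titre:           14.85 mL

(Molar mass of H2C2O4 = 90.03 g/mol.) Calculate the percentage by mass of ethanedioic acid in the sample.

91.58 %

H2C2O4 + 2 NaOH → Na2C2O4 + 2 H2O
n(NaOH) per titration = 0.01485 × 0.1455 = 2.161 × 10^-3 mol
From the 1:2 ratio, n(H2C2O4) in each aliquot = 1/2 × 2.161 × 10^-3 = 1.080 × 10^-3 mol
n(H2C2O4) in the whole flask = 1.080 × 10^-3 × 250.0/25.00 = 0.01080 mol
mass of H2C2O4 = 0.01080 × 90.03 = 0.9726 g
% H2C2O4 = 0.9726 / 1.062 × 100 = 91.58 %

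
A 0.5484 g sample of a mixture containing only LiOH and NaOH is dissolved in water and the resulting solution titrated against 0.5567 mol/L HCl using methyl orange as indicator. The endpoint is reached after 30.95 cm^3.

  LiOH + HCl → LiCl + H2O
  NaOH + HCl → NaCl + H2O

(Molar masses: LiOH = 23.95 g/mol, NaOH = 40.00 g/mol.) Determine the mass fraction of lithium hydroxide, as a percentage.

n(HCl) = 0.03095 × 0.5567 = 0.01723 mol
Let x = n(LiOH), y = n(NaOH).
Titrant: 1x + 1y = 0.01723;  mass: 23.95x + 40.00y = 0.5484
Solving, x = 8.772 × 10^-3 mol, y = 8.458 × 10^-3 mol
mass of LiOH = 8.772 × 10^-3 × 23.95 = 0.2101 g
% LiOH = 0.2101 / 0.5484 × 100 = 38.31 %

38.31 %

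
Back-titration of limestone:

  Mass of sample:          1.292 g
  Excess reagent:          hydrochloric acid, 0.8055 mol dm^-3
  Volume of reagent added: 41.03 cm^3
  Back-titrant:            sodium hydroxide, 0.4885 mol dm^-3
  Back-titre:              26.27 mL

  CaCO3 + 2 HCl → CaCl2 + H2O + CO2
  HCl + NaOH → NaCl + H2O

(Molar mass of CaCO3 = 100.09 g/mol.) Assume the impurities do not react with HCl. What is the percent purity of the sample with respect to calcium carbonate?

78.31 %

n(HCl) added = 0.04103 × 0.8055 = 0.03305 mol
n(NaOH) used in back-titration = 0.02627 × 0.4885 = 0.01283 mol
n(HCl) left over = 0.01283 mol (1:1 ratio)
n(HCl) consumed by analyte = 0.03305 − 0.01283 = 0.02022 mol
From the 1:2 ratio, n(CaCO3) = 1/2 × 0.02022 = 0.01011 mol
mass of CaCO3 = 0.01011 × 100.09 = 1.012 g
% CaCO3 = 1.012 / 1.292 × 100 = 78.31 %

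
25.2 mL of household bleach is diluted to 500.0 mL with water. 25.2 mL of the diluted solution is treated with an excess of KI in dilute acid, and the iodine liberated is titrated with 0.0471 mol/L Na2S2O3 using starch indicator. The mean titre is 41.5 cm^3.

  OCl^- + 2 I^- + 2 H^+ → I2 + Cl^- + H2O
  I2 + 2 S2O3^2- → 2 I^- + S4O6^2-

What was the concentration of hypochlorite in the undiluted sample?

n(S2O3^2-) = 0.0415 × 0.0471 = 1.95 × 10^-3 mol
n(I2) = n(S2O3^2-)/2 = 9.77 × 10^-4 mol
n(OCl^-) in the aliquot = 9.77 × 10^-4 mol (1:1 ratio)
[OCl^-]_dilute = 9.77 × 10^-4 / 0.0252 = 0.0388 mol/L
[OCl^-]_original = 0.0388 × 500.0/25.2 = 0.769 mol/L

0.769 mol/L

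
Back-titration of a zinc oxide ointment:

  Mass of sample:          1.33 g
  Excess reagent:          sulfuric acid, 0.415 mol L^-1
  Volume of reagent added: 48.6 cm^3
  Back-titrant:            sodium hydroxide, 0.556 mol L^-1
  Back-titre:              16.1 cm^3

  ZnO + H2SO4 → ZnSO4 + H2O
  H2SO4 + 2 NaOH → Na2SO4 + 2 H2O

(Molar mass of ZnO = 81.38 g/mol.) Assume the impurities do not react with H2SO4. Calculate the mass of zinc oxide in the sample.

n(H2SO4) added = 0.0486 × 0.415 = 0.0202 mol
n(NaOH) used in back-titration = 0.0161 × 0.556 = 8.95 × 10^-3 mol
From the 1:2 ratio, n(H2SO4) left over = 1/2 × 8.95 × 10^-3 = 4.48 × 10^-3 mol
n(H2SO4) consumed by analyte = 0.0202 − 4.48 × 10^-3 = 0.0157 mol
n(ZnO) = 0.0157 mol (1:1 ratio)
mass of ZnO = 0.0157 × 81.38 = 1.28 g

1.28 g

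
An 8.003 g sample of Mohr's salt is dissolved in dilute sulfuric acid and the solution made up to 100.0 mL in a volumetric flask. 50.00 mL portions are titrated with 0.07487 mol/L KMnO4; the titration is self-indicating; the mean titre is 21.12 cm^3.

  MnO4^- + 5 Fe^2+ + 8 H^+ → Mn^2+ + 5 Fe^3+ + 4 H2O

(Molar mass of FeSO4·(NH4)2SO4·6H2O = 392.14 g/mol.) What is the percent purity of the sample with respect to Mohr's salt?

n(KMnO4) per titration = 0.02112 × 0.07487 = 1.581 × 10^-3 mol
From the 5:1 ratio, n(FeSO4·(NH4)2SO4·6H2O) in each aliquot = 5/1 × 1.581 × 10^-3 = 7.906 × 10^-3 mol
n(FeSO4·(NH4)2SO4·6H2O) in the whole flask = 7.906 × 10^-3 × 100.0/50.00 = 0.01581 mol
mass of FeSO4·(NH4)2SO4·6H2O = 0.01581 × 392.14 = 6.201 g
% FeSO4·(NH4)2SO4·6H2O = 6.201 / 8.003 × 100 = 77.48 %

77.48 %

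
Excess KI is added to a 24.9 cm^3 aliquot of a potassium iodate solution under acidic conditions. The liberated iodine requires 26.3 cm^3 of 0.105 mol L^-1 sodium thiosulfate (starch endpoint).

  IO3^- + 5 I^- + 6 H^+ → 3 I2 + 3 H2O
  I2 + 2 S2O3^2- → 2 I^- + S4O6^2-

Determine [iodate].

n(S2O3^2-) = 0.0263 × 0.105 = 2.76 × 10^-3 mol
n(I2) = n(S2O3^2-)/2 = 1.38 × 10^-3 mol
From the 1:3 ratio, n(IO3^-) in the aliquot = 1/3 × 1.38 × 10^-3 = 4.60 × 10^-4 mol
[IO3^-] = 4.60 × 10^-4 / 0.0249 = 0.0185 mol/L

0.0185 mol/L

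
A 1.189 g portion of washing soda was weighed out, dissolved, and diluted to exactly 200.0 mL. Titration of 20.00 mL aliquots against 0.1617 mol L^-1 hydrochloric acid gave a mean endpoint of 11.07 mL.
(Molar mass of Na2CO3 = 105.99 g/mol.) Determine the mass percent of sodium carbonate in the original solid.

Na2CO3 + 2 HCl → 2 NaCl + H2O + CO2
n(HCl) per titration = 0.01107 × 0.1617 = 1.790 × 10^-3 mol
From the 1:2 ratio, n(Na2CO3) in each aliquot = 1/2 × 1.790 × 10^-3 = 8.950 × 10^-4 mol
n(Na2CO3) in the whole flask = 8.950 × 10^-4 × 200.0/20.00 = 8.950 × 10^-3 mol
mass of Na2CO3 = 8.950 × 10^-3 × 105.99 = 0.9486 g
% Na2CO3 = 0.9486 / 1.189 × 100 = 79.78 %

79.78 %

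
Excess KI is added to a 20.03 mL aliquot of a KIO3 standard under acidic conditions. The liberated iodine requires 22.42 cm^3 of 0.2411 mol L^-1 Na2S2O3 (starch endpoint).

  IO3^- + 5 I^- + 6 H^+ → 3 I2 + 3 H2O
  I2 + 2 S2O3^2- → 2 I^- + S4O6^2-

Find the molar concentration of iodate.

0.04498 mol/L

n(S2O3^2-) = 0.02242 × 0.2411 = 5.405 × 10^-3 mol
n(I2) = n(S2O3^2-)/2 = 2.703 × 10^-3 mol
From the 1:3 ratio, n(IO3^-) in the aliquot = 1/3 × 2.703 × 10^-3 = 9.009 × 10^-4 mol
[IO3^-] = 9.009 × 10^-4 / 0.02003 = 0.04498 mol/L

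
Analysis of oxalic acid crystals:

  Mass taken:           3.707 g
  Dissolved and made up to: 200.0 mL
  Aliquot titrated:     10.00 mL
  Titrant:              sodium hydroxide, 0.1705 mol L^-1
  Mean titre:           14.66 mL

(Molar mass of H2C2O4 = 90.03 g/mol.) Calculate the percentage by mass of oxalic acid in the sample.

60.70 %

H2C2O4 + 2 NaOH → Na2C2O4 + 2 H2O
n(NaOH) per titration = 0.01466 × 0.1705 = 2.500 × 10^-3 mol
From the 1:2 ratio, n(H2C2O4) in each aliquot = 1/2 × 2.500 × 10^-3 = 1.250 × 10^-3 mol
n(H2C2O4) in the whole flask = 1.250 × 10^-3 × 200.0/10.00 = 0.02500 mol
mass of H2C2O4 = 0.02500 × 90.03 = 2.250 g
% H2C2O4 = 2.250 / 3.707 × 100 = 60.70 %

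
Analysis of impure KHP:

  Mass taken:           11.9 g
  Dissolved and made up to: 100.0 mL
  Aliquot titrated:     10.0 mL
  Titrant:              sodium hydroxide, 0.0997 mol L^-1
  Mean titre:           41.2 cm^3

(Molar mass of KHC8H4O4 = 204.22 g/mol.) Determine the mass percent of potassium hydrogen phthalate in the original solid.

70.5 %

KHC8H4O4 + NaOH → KNaC8H4O4 + H2O
n(NaOH) per titration = 0.0412 × 0.0997 = 4.11 × 10^-3 mol
n(KHC8H4O4) in each aliquot = 4.11 × 10^-3 mol (1:1 ratio)
n(KHC8H4O4) in the whole flask = 4.11 × 10^-3 × 100.0/10.0 = 0.0411 mol
mass of KHC8H4O4 = 0.0411 × 204.22 = 8.39 g
% KHC8H4O4 = 8.39 / 11.9 × 100 = 70.5 %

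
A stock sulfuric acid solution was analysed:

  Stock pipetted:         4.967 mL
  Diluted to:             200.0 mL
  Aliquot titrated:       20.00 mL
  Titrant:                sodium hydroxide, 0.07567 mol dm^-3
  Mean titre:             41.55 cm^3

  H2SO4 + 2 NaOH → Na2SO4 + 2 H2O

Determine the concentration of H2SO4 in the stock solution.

n(NaOH) = 0.04155 × 0.07567 = 3.144 × 10^-3 mol
From the 1:2 ratio, n(H2SO4) in the aliquot = 1/2 × 3.144 × 10^-3 = 1.572 × 10^-3 mol
[H2SO4]_dilute = 1.572 × 10^-3 / 0.02000 = 0.07860 mol/L
Dilution factor = 200.0 / 4.967 = 40.27
[H2SO4]_stock = 0.07860 × 40.27 = 3.165 mol/L

3.165 mol/L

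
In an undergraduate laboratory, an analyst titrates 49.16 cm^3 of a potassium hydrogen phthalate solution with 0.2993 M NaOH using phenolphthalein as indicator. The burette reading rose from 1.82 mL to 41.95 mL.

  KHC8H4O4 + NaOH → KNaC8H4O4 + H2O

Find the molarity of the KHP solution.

n(NaOH) = 0.04013 L × 0.2993 mol/L = 0.01201 mol
n(KHC8H4O4) = 0.01201 mol (1:1 mole ratio)
[KHC8H4O4] = 0.01201 mol / 0.04916 L = 0.2443 mol/L

0.2443 M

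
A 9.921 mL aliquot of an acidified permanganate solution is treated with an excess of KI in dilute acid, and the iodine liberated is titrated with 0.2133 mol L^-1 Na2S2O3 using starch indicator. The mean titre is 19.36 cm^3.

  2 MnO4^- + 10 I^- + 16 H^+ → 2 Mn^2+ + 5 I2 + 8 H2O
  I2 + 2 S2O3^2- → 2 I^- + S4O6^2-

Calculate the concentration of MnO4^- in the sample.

n(S2O3^2-) = 0.01936 × 0.2133 = 4.129 × 10^-3 mol
n(I2) = n(S2O3^2-)/2 = 2.065 × 10^-3 mol
From the 2:5 ratio, n(MnO4^-) in the aliquot = 2/5 × 2.065 × 10^-3 = 8.259 × 10^-4 mol
[MnO4^-] = 8.259 × 10^-4 / 0.009921 = 0.08325 mol/L

0.08325 mol/L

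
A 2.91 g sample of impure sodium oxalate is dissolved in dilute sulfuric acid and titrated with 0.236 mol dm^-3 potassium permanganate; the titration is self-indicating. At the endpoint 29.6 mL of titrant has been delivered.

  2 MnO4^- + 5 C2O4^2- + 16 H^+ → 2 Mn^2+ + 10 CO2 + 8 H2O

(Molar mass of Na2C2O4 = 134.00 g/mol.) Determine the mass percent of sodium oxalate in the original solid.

n(KMnO4) = 0.0296 L × 0.236 mol/L = 6.99 × 10^-3 mol
From the 5:2 ratio, n(Na2C2O4) = 5/2 × 6.99 × 10^-3 = 0.0175 mol
mass of Na2C2O4 = 0.0175 × 134.00 g/mol = 2.34 g
% Na2C2O4 = 2.34 / 2.91 × 100 = 80.4 %

80.4 %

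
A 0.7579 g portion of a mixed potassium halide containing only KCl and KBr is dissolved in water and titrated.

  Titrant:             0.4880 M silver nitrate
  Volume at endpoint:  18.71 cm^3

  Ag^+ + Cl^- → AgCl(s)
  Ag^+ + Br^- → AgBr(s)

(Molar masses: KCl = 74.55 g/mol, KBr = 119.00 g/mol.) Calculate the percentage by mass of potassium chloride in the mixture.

n(AgNO3) = 0.01871 × 0.4880 = 9.130 × 10^-3 mol
Let x = n(KCl), y = n(KBr).
Titrant: 1x + 1y = 9.130 × 10^-3;  mass: 74.55x + 119.00y = 0.7579
Solving, x = 7.393 × 10^-3 mol, y = 1.737 × 10^-3 mol
mass of KCl = 7.393 × 10^-3 × 74.55 = 0.5512 g
% KCl = 0.5512 / 0.7579 × 100 = 72.72 %

72.72 %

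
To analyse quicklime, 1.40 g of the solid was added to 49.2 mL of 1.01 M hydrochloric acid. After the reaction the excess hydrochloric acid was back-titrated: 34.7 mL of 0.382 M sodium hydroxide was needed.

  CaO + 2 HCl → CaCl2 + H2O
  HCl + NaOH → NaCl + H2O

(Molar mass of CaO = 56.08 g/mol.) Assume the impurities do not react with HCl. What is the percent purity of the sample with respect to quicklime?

73.0 %

n(HCl) added = 0.0492 × 1.01 = 0.0497 mol
n(NaOH) used in back-titration = 0.0347 × 0.382 = 0.0133 mol
n(HCl) left over = 0.0133 mol (1:1 ratio)
n(HCl) consumed by analyte = 0.0497 − 0.0133 = 0.0364 mol
From the 1:2 ratio, n(CaO) = 1/2 × 0.0364 = 0.0182 mol
mass of CaO = 0.0182 × 56.08 = 1.02 g
% CaO = 1.02 / 1.40 × 100 = 73.0 %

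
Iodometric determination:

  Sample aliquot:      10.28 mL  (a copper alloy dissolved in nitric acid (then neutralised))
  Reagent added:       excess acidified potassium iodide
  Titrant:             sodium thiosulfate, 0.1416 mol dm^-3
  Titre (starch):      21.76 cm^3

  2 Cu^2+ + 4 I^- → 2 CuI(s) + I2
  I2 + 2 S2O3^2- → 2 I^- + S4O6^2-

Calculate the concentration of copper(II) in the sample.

0.2997 mol/L

n(S2O3^2-) = 0.02176 × 0.1416 = 3.081 × 10^-3 mol
n(I2) = n(S2O3^2-)/2 = 1.541 × 10^-3 mol
From the 2:1 ratio, n(Cu2+) in the aliquot = 2/1 × 1.541 × 10^-3 = 3.081 × 10^-3 mol
[Cu2+] = 3.081 × 10^-3 / 0.01028 = 0.2997 mol/L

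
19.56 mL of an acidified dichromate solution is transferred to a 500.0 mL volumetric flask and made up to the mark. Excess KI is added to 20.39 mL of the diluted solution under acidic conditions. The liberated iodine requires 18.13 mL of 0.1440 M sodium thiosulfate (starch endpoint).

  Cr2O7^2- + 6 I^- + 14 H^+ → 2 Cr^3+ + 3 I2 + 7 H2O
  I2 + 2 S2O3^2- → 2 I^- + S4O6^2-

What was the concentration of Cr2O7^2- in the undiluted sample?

0.5455 M

n(S2O3^2-) = 0.01813 × 0.1440 = 2.611 × 10^-3 mol
n(I2) = n(S2O3^2-)/2 = 1.305 × 10^-3 mol
From the 1:3 ratio, n(Cr2O7^2-) in the aliquot = 1/3 × 1.305 × 10^-3 = 4.351 × 10^-4 mol
[Cr2O7^2-]_dilute = 4.351 × 10^-4 / 0.02039 = 0.02134 mol/L
[Cr2O7^2-]_original = 0.02134 × 500.0/19.56 = 0.5455 mol/L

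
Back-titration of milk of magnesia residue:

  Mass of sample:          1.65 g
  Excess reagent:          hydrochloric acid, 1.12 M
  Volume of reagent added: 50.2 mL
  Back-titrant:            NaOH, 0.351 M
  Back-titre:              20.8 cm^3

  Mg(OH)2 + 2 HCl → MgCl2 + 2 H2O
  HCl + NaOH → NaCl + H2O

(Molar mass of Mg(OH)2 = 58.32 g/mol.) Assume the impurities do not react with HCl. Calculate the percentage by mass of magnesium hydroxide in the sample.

n(HCl) added = 0.0502 × 1.12 = 0.0562 mol
n(NaOH) used in back-titration = 0.0208 × 0.351 = 7.30 × 10^-3 mol
n(HCl) left over = 7.30 × 10^-3 mol (1:1 ratio)
n(HCl) consumed by analyte = 0.0562 − 7.30 × 10^-3 = 0.0489 mol
From the 1:2 ratio, n(Mg(OH)2) = 1/2 × 0.0489 = 0.0245 mol
mass of Mg(OH)2 = 0.0245 × 58.32 = 1.43 g
% Mg(OH)2 = 1.43 / 1.65 × 100 = 86.5 %

86.5 %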